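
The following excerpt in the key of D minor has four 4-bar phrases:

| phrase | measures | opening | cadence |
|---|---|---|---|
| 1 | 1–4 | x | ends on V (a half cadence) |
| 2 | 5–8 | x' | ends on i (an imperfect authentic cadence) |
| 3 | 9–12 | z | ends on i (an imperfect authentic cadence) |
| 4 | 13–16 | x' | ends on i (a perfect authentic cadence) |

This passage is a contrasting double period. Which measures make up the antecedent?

In a double period the four phrases pair into a large antecedent (phrases 1–2, ending imperfect authentic cadence) and a large consequent (phrases 3–4, ending perfect authentic cadence). The antecedent spans measures 1–8.

measures 1–8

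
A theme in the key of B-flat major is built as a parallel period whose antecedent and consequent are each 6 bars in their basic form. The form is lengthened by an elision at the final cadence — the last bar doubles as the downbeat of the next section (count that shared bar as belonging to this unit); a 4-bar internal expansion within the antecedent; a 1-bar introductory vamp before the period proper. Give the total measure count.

Basic parallel period: 6 + 6 = 12 bars.
12 (basic form) + 4 (internal expansion) + 1 (introduction) = 17.
The elision shares a bar with the next section but does not change this unit's count.

17 measures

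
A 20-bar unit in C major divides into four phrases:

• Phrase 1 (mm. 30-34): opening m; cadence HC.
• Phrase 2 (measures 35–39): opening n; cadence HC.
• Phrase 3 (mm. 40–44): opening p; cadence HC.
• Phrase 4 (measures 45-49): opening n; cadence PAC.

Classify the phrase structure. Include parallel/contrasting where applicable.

contrasting double period

Four phrases in two halves: the first half (measures 30–39) ends with a half cadence, the second (bars 40–49) with a perfect authentic cadence — a large antecedent–consequent pair, i.e. a double period.
Phrase 3 begins with different material from phrase 1, making it contrasting.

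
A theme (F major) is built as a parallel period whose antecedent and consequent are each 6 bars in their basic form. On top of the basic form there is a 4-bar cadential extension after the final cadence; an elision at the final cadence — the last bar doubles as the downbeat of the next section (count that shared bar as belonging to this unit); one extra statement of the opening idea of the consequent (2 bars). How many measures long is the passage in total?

18 measures

Basic parallel period: 6 + 6 = 12 bars.
12 (basic form) + 4 (cadential extension) + 2 (extra statement) = 18.
The elision shares a bar with the next section but does not change this unit's count.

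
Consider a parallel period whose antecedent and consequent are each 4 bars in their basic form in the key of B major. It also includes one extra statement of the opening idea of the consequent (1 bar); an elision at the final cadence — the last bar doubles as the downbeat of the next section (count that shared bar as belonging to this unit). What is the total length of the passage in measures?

Basic parallel period: 4 + 4 = 8 bars.
8 (basic form) + 1 (extra statement) = 9.
The elision shares a bar with the next section but does not change this unit's count.

9 measures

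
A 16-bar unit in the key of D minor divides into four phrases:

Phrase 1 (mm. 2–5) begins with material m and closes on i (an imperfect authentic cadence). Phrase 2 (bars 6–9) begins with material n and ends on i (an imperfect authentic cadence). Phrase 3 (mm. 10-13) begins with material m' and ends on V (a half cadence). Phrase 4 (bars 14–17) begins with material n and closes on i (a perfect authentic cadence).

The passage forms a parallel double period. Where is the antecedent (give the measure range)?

In a double period the four phrases pair into a large antecedent (phrases 1–2, ending imperfect authentic cadence) and a large consequent (phrases 3–4, ending perfect authentic cadence). The antecedent spans bars 2–9.

measures 2–9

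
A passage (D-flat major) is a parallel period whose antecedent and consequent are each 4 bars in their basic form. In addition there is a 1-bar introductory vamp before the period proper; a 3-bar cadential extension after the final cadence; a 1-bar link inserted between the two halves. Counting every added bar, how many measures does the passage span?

13 measures

Basic parallel period: 4 + 4 = 8 bars.
8 (basic form) + 1 (introduction) + 3 (cadential extension) + 1 (link) = 13.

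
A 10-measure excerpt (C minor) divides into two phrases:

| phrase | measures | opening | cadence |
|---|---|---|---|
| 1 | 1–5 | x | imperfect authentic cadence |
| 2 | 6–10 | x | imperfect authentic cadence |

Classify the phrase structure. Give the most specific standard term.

repeated phrase

Both phrases have the same opening (x) and the same cadence (imperfect authentic cadence): the second is a restatement, not a consequent, so this is a repeated phrase rather than a period.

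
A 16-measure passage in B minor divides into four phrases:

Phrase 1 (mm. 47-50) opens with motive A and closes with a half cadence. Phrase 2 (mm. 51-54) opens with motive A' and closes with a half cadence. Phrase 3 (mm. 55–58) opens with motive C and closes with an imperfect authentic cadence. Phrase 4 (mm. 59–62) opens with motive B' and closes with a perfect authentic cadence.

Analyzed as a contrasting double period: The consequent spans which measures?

In a double period the four phrases pair into a large antecedent (phrases 1–2, ending half cadence) and a large consequent (phrases 3–4, ending perfect authentic cadence). The consequent spans measures 55-62.

measures 55–62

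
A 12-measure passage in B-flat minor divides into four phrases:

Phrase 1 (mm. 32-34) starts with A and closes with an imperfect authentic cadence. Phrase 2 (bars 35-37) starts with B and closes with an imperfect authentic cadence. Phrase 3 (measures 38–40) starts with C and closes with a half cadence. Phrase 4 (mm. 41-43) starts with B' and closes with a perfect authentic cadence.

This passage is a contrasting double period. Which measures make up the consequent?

measures 38–43

In a double period the four phrases pair into a large antecedent (phrases 1–2, ending imperfect authentic cadence) and a large consequent (phrases 3–4, ending perfect authentic cadence). The consequent spans mm. 38–43.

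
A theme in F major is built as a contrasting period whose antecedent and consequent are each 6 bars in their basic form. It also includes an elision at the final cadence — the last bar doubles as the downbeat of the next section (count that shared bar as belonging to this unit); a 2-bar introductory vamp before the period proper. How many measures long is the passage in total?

14 measures

Basic contrasting period: 6 + 6 = 12 bars.
12 (basic form) + 2 (introduction) = 14.
The elision shares a bar with the next section but does not change this unit's count.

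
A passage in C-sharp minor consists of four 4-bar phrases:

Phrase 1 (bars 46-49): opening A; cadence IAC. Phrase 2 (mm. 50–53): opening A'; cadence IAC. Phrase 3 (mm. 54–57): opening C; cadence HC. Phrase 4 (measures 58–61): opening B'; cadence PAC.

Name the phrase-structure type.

Four phrases in two halves: the first half (mm. 46–53) ends with an imperfect authentic cadence, the second (mm. 54-61) with a perfect authentic cadence — a large antecedent–consequent pair, i.e. a double period.
Phrase 3 begins with different material from phrase 1, making it contrasting.

contrasting double period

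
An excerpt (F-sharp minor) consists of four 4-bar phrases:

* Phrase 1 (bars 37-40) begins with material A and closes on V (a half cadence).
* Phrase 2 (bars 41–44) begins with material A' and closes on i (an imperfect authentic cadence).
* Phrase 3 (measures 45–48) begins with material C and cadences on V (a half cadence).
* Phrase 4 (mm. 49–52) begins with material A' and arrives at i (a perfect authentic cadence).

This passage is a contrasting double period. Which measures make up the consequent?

In a double period the four phrases pair into a large antecedent (phrases 1–2, ending imperfect authentic cadence) and a large consequent (phrases 3–4, ending perfect authentic cadence). The consequent spans bars 45-52.

measures 45–52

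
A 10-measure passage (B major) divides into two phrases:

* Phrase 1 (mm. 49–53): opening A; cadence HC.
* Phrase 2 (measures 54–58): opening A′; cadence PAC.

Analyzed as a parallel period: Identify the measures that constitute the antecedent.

The antecedent is the phrase ending with the weaker cadence (half cadence, phrase 1) and the consequent the one ending more conclusively (perfect authentic cadence, phrase 2); the antecedent is mm. 49–53.

measures 49–53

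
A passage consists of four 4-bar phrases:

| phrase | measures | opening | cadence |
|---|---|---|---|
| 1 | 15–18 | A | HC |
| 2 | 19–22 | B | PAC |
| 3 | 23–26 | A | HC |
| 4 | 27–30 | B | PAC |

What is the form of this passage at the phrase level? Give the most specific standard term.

The cadence pattern HC–PAC–HC–PAC is weak–strong twice, and phrases 3–4 restate phrases 1–2: a period heard twice, not a double period (which would end weakly at phrase 2).

repeated period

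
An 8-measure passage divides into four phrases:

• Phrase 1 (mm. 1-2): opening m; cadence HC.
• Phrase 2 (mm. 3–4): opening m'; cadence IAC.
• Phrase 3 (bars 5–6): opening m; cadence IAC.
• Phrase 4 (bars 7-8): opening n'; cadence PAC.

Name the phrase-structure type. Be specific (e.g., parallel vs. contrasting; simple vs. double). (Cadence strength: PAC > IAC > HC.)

parallel double period

Four phrases in two halves: the first half (mm. 1–4) ends with an imperfect authentic cadence, the second (measures 5-8) with a perfect authentic cadence — a large antecedent–consequent pair, i.e. a double period.
Phrase 3 begins with the same material as phrase 1, making it parallel.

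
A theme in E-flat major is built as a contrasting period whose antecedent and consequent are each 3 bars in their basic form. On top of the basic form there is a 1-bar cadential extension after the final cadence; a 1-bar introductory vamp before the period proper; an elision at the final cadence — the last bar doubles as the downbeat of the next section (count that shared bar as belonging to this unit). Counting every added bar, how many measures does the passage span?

Basic contrasting period: 3 + 3 = 6 bars.
6 (basic form) + 1 (cadential extension) + 1 (introduction) = 8.
The elision shares a bar with the next section but does not change this unit's count.

8 measures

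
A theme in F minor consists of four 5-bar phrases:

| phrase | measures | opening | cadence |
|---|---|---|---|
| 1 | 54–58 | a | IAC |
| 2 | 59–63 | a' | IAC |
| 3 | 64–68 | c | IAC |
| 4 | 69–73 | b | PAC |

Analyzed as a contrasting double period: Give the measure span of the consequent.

In a double period the four phrases pair into a large antecedent (phrases 1–2, ending imperfect authentic cadence) and a large consequent (phrases 3–4, ending perfect authentic cadence). The consequent spans mm. 64–73.

measures 64–73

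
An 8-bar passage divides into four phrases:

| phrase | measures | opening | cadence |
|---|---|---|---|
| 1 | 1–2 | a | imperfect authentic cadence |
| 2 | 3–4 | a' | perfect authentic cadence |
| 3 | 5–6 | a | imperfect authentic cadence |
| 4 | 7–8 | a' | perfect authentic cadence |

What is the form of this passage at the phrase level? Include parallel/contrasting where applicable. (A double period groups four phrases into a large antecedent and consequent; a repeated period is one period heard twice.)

repeated period

The cadence pattern IAC–PAC–IAC–PAC is weak–strong twice, and phrases 3–4 restate phrases 1–2: a period heard twice, not a double period (which would end weakly at phrase 2).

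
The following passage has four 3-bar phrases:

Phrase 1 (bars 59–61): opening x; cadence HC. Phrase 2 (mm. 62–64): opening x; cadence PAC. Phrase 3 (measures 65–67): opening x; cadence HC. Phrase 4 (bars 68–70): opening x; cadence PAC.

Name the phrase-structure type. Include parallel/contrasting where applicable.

The cadence pattern HC–PAC–HC–PAC is weak–strong twice, and phrases 3–4 restate phrases 1–2: a period heard twice, not a double period (which would end weakly at phrase 2).

repeated period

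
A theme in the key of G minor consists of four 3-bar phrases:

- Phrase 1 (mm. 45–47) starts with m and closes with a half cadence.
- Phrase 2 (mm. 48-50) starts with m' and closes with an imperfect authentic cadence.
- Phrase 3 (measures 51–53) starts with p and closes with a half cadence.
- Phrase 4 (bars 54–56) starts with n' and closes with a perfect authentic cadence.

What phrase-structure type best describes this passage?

contrasting double period

Four phrases in two halves: the first half (measures 45–50) ends with an imperfect authentic cadence, the second (bars 51–56) with a perfect authentic cadence — a large antecedent–consequent pair, i.e. a double period.
Phrase 3 begins with different material from phrase 1, making it contrasting.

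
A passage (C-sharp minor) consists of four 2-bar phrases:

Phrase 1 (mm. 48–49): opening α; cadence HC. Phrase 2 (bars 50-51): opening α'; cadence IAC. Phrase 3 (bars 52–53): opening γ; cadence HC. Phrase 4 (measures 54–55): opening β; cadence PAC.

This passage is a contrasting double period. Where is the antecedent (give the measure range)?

In a double period the four phrases pair into a large antecedent (phrases 1–2, ending imperfect authentic cadence) and a large consequent (phrases 3–4, ending perfect authentic cadence). The antecedent spans measures 48–51.

measures 48–51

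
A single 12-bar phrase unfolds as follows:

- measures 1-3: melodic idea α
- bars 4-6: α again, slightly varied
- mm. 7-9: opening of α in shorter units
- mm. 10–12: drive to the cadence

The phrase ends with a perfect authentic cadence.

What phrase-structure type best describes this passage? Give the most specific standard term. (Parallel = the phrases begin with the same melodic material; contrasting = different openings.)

Basic idea (measures 1–3) + its repetition (measures 4–6) form the presentation; fragmentation and cadence (bars 7–12) form the continuation — the 12-bar whole is a sentence.

sentence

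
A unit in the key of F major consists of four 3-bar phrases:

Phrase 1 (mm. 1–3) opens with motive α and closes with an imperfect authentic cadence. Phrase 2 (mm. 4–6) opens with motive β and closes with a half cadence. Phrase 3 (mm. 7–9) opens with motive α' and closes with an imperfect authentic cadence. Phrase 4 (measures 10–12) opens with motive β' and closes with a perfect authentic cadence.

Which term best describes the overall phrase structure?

Four phrases in two halves: the first half (mm. 1–6) ends with a half cadence, the second (measures 7-12) with a perfect authentic cadence — a large antecedent–consequent pair, i.e. a double period.
Phrase 3 begins with the same material as phrase 1, making it parallel.

parallel double period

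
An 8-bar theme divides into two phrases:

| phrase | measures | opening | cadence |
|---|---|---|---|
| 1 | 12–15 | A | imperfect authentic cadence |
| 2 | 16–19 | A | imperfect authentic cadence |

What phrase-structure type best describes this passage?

Both phrases have the same opening (A) and the same cadence (imperfect authentic cadence): the second is a restatement, not a consequent, so this is a repeated phrase rather than a period.

repeated phrase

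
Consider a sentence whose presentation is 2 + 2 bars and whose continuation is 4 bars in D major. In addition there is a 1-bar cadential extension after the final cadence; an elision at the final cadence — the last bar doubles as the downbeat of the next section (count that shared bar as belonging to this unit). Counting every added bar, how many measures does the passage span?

9 measures

Basic sentence: 2 + 2 + 4 = 8 bars.
8 (basic form) + 1 (cadential extension) = 9.
The elision shares a bar with the next section but does not change this unit's count.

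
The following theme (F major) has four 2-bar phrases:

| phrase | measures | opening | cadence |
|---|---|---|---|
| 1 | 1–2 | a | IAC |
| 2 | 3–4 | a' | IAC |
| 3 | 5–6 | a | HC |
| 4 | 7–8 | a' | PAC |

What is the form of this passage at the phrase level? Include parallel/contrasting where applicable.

parallel double period

Four phrases in two halves: the first half (mm. 1-4) ends with an imperfect authentic cadence, the second (mm. 5–8) with a perfect authentic cadence — a large antecedent–consequent pair, i.e. a double period.
Phrase 3 begins with the same material as phrase 1, making it parallel.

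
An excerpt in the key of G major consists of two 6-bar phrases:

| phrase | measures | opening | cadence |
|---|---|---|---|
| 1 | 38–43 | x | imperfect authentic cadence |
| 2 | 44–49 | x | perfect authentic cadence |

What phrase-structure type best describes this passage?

parallel period

Phrase 1 ends with an imperfect authentic cadence (weaker) and phrase 2 with a perfect authentic cadence (stronger): antecedent + consequent = a period.
The two phrases open with the same material (x / x), so the period is parallel.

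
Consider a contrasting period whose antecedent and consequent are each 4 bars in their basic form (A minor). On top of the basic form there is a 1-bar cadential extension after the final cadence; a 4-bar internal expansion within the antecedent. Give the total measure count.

Basic contrasting period: 4 + 4 = 8 bars.
8 (basic form) + 1 (cadential extension) + 4 (internal expansion) = 13.

13 measures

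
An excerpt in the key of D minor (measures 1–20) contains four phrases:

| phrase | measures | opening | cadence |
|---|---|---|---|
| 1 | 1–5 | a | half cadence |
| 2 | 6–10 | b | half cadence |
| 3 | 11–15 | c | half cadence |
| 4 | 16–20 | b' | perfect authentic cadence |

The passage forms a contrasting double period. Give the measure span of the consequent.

In a double period the four phrases pair into a large antecedent (phrases 1–2, ending half cadence) and a large consequent (phrases 3–4, ending perfect authentic cadence). The consequent spans mm. 11–20.

measures 11–20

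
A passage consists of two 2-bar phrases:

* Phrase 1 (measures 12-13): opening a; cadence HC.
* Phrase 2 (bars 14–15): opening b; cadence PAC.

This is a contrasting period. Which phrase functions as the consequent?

phrase 2

The phrase ending with the weaker cadence (half cadence) is the antecedent; the one ending more conclusively (perfect authentic cadence) is the consequent. The consequent is phrase 2.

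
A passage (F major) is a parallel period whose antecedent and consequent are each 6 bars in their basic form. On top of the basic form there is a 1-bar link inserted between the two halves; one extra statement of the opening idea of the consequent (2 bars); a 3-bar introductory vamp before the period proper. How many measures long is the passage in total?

Basic parallel period: 6 + 6 = 12 bars.
12 (basic form) + 1 (link) + 2 (extra statement) + 3 (introduction) = 18.

18 measures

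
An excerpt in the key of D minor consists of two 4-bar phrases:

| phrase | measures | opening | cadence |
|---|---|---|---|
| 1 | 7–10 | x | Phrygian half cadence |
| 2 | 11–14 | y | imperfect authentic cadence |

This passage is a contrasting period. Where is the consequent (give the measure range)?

measures 11–14

The antecedent is the phrase ending with the weaker cadence (Phrygian half cadence, phrase 1) and the consequent the one ending more conclusively (imperfect authentic cadence, phrase 2); the consequent is mm. 11–14.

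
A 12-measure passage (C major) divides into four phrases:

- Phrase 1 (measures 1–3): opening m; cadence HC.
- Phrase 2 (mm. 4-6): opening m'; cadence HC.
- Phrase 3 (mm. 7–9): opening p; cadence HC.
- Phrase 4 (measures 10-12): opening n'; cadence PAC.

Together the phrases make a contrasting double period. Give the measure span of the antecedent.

In a double period the first pair of phrases (ending half cadence) is the large antecedent and the second pair (ending perfect authentic cadence) is the large consequent; the antecedent is measures 1–6.

measures 1–6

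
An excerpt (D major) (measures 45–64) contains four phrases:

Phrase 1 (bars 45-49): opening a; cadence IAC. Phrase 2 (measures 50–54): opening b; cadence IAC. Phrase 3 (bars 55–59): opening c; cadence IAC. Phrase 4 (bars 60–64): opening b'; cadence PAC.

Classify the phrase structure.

Four phrases in two halves: the first half (bars 45-54) ends with an imperfect authentic cadence, the second (mm. 55-64) with a perfect authentic cadence — a large antecedent–consequent pair, i.e. a double period.
Phrase 3 begins with different material from phrase 1, making it contrasting.

contrasting double period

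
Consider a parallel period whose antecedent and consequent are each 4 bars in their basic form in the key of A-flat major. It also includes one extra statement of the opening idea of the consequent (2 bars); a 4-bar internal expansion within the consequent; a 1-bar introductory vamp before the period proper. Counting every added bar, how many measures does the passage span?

Basic parallel period: 4 + 4 = 8 bars.
8 (basic form) + 2 (extra statement) + 4 (internal expansion) + 1 (introduction) = 15.

15 measures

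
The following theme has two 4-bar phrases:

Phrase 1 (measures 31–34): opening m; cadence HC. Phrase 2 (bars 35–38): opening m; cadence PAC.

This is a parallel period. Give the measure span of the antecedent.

measures 31–34

The phrase ending with the weaker cadence (half cadence) is the antecedent; the one ending more conclusively (perfect authentic cadence) is the consequent. The antecedent is measures 31–34.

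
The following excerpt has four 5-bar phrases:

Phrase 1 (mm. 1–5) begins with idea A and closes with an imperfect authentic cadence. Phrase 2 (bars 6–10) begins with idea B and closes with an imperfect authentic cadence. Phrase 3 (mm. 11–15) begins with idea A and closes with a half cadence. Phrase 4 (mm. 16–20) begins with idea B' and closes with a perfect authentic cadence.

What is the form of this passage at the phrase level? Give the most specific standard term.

Four phrases in two halves: the first half (mm. 1-10) ends with an imperfect authentic cadence, the second (bars 11-20) with a perfect authentic cadence — a large antecedent–consequent pair, i.e. a double period.
Phrase 3 begins with the same material as phrase 1, making it parallel.

parallel double period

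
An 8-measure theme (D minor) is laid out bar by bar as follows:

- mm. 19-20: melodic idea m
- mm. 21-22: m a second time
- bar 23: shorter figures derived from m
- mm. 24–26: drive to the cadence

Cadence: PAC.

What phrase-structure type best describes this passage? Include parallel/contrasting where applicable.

sentence

Basic idea (mm. 19–20) + its repetition (mm. 21-22) form the presentation; fragmentation and cadence (mm. 23-26) form the continuation — the 8-bar whole is a sentence.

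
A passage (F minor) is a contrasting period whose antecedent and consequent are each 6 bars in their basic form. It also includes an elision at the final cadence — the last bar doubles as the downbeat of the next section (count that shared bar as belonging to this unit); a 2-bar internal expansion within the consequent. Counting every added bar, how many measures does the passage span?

Basic contrasting period: 6 + 6 = 12 bars.
12 (basic form) + 2 (internal expansion) = 14.
The elision shares a bar with the next section but does not change this unit's count.

14 measures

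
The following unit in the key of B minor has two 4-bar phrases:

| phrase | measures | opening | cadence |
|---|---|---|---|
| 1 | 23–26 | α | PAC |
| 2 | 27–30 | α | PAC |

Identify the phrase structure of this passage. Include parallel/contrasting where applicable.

Both phrases have the same opening (α) and the same cadence (perfect authentic cadence): the second is a restatement, not a consequent, so this is a repeated phrase rather than a period.

repeated phrase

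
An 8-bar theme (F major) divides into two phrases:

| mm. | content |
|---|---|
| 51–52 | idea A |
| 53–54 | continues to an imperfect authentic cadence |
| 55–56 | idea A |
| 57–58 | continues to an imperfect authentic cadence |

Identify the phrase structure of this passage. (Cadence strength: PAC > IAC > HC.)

repeated phrase

Both phrases have the same opening (A) and the same cadence (imperfect authentic cadence): the second is a restatement, not a consequent, so this is a repeated phrase rather than a period.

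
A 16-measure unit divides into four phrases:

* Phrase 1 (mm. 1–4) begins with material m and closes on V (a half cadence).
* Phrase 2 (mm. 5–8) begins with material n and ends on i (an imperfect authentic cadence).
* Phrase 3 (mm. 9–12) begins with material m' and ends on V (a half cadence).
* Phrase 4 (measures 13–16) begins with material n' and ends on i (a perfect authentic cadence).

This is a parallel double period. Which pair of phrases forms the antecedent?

phrases 1 and 2

In a double period the first pair of phrases (ending imperfect authentic cadence) is the large antecedent and the second pair (ending perfect authentic cadence) is the large consequent; the antecedent is phrases 1 and 2.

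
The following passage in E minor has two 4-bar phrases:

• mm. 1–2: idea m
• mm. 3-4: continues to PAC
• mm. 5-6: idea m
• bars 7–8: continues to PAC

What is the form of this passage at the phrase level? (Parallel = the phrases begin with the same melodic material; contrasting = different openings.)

Both phrases have the same opening (m) and the same cadence (perfect authentic cadence): the second is a restatement, not a consequent, so this is a repeated phrase rather than a period.

repeated phrase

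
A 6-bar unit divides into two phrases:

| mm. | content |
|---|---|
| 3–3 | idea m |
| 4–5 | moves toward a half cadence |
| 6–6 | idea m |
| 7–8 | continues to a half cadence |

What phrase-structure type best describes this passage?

repeated phrase

Both phrases have the same opening (m) and the same cadence (half cadence): the second is a restatement, not a consequent, so this is a repeated phrase rather than a period.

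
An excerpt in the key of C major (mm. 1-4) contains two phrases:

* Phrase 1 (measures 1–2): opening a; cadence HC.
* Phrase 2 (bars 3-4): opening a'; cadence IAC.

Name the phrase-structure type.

parallel period

Phrase 1 ends with a half cadence (weaker) and phrase 2 with an imperfect authentic cadence (stronger): antecedent + consequent = a period.
The two phrases open with the same material (a / a'), so the period is parallel.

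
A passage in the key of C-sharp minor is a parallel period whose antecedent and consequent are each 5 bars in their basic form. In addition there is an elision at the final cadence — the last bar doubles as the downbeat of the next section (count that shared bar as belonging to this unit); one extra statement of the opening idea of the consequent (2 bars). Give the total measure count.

12 measures

Basic parallel period: 5 + 5 = 10 bars.
10 (basic form) + 2 (extra statement) = 12.
The elision shares a bar with the next section but does not change this unit's count.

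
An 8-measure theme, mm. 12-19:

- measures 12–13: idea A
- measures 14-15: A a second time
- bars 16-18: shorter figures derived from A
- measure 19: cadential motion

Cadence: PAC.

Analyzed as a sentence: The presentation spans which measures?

measures 12–15

The presentation of a sentence is the basic idea (bars 12–13) plus its repetition (measures 14–15); the presentation is therefore mm. 12-15.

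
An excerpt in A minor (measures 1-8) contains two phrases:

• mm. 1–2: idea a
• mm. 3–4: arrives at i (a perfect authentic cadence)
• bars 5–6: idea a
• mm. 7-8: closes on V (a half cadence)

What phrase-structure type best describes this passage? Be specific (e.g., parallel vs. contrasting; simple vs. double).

phrase group

The second phrase closes with a half cadence, which is not stronger than the first phrase's perfect authentic cadence; without a weak→strong cadential pair there is no antecedent–consequent relationship, so this is a phrase group rather than a period.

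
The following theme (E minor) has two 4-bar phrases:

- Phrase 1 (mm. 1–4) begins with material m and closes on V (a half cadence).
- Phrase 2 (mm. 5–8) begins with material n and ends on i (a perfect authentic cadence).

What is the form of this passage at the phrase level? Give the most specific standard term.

contrasting period

Phrase 1 ends with a half cadence (weaker) and phrase 2 with a perfect authentic cadence (stronger): antecedent + consequent = a period.
The two phrases open with different material (m / n), so the period is contrasting.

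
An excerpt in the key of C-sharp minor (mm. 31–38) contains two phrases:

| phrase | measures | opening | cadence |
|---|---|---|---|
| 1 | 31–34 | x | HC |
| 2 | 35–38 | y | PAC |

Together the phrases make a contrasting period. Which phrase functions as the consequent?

The phrase ending with the weaker cadence (half cadence) is the antecedent; the one ending more conclusively (perfect authentic cadence) is the consequent. The consequent is phrase 2.

phrase 2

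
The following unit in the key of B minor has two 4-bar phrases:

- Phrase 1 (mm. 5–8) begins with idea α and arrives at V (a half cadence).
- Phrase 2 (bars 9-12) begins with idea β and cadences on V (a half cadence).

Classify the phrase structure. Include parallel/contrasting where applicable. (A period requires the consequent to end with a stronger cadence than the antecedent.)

phrase group

The second phrase closes with a half cadence, which is not stronger than the first phrase's half cadence; without a weak→strong cadential pair there is no antecedent–consequent relationship, so this is a phrase group rather than a period.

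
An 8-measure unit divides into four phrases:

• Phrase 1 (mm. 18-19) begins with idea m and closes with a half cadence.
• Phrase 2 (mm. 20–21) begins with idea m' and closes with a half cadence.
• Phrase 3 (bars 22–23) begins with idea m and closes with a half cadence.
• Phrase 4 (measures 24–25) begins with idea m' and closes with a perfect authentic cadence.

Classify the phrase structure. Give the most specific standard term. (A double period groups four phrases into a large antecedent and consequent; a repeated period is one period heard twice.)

Four phrases in two halves: the first half (mm. 18-21) ends with a half cadence, the second (bars 22-25) with a perfect authentic cadence — a large antecedent–consequent pair, i.e. a double period.
Phrase 3 begins with the same material as phrase 1, making it parallel.

parallel double period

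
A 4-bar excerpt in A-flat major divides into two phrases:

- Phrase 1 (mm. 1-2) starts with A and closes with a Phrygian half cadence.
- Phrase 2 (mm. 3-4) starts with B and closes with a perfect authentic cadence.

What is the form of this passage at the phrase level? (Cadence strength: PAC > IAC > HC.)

contrasting period

Phrase 1 ends with a Phrygian half cadence (weaker) and phrase 2 with a perfect authentic cadence (stronger): antecedent + consequent = a period.
The two phrases open with different material (A / B), so the period is contrasting.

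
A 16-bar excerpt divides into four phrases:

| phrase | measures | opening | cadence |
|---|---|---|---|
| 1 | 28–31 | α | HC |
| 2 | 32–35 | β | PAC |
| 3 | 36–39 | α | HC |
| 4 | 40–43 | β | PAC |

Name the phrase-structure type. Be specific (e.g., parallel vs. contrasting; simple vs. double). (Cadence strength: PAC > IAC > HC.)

The cadence pattern HC–PAC–HC–PAC is weak–strong twice, and phrases 3–4 restate phrases 1–2: a period heard twice, not a double period (which would end weakly at phrase 2).

repeated period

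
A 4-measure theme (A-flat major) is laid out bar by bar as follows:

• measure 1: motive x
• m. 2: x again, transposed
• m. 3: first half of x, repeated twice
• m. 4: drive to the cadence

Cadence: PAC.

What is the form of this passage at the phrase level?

Basic idea (m. 1) + its repetition (m. 2) form the presentation; fragmentation and cadence (mm. 3-4) form the continuation — the 4-bar whole is a sentence.

sentence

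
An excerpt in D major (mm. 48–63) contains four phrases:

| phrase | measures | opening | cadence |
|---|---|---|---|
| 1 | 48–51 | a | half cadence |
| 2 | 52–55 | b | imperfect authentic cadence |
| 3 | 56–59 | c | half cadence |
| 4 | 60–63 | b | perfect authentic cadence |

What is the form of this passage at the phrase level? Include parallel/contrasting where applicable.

Four phrases in two halves: the first half (mm. 48–55) ends with an imperfect authentic cadence, the second (measures 56–63) with a perfect authentic cadence — a large antecedent–consequent pair, i.e. a double period.
Phrase 3 begins with different material from phrase 1, making it contrasting.

contrasting double period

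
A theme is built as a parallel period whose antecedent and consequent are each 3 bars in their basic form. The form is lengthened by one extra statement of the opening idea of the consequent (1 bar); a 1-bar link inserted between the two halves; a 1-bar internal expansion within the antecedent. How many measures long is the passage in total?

9 measures

Basic parallel period: 3 + 3 = 6 bars.
6 (basic form) + 1 (extra statement) + 1 (link) + 1 (internal expansion) = 9.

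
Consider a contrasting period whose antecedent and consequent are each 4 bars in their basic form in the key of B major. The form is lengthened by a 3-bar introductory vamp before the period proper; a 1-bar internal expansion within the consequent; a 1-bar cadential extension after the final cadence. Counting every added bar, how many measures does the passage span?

13 measures

Basic contrasting period: 4 + 4 = 8 bars.
8 (basic form) + 3 (introduction) + 1 (internal expansion) + 1 (cadential extension) = 13.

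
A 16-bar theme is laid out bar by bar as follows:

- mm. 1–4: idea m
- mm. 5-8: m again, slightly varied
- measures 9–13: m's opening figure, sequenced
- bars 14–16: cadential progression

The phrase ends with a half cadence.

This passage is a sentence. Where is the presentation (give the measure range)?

The presentation of a sentence is the basic idea (mm. 1-4) plus its repetition (measures 5-8); the presentation is therefore mm. 1–8.

measures 1–8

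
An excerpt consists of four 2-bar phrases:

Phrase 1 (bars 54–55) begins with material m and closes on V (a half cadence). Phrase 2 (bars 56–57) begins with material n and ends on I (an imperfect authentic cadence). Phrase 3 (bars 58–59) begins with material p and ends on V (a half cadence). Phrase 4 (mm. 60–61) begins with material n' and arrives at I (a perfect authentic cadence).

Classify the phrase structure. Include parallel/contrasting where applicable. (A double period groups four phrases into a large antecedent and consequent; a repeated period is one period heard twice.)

contrasting double period

Four phrases in two halves: the first half (bars 54–57) ends with an imperfect authentic cadence, the second (mm. 58-61) with a perfect authentic cadence — a large antecedent–consequent pair, i.e. a double period.
Phrase 3 begins with different material from phrase 1, making it contrasting.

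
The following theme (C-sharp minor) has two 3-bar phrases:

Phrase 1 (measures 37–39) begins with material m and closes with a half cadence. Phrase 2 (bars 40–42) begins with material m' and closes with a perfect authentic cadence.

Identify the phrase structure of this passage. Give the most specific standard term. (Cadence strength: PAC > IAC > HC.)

Phrase 1 ends with a half cadence (weaker) and phrase 2 with a perfect authentic cadence (stronger): antecedent + consequent = a period.
The two phrases open with the same material (m / m'), so the period is parallel.

parallel period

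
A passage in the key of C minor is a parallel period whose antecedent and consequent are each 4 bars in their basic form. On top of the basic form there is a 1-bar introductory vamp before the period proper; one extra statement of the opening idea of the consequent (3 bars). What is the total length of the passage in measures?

12 measures

Basic parallel period: 4 + 4 = 8 bars.
8 (basic form) + 1 (introduction) + 3 (extra statement) = 12.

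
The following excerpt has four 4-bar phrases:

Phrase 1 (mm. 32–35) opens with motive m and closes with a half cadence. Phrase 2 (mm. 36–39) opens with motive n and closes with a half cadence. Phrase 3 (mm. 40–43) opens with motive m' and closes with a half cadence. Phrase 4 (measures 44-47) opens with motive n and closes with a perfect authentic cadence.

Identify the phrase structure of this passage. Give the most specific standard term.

parallel double period

Four phrases in two halves: the first half (measures 32–39) ends with a half cadence, the second (bars 40-47) with a perfect authentic cadence — a large antecedent–consequent pair, i.e. a double period.
Phrase 3 begins with the same material as phrase 1, making it parallel.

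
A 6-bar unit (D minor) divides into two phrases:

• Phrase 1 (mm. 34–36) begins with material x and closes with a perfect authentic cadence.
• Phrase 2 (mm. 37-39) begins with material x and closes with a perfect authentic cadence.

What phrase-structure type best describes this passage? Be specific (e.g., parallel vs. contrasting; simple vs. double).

repeated phrase

Both phrases have the same opening (x) and the same cadence (perfect authentic cadence): the second is a restatement, not a consequent, so this is a repeated phrase rather than a period.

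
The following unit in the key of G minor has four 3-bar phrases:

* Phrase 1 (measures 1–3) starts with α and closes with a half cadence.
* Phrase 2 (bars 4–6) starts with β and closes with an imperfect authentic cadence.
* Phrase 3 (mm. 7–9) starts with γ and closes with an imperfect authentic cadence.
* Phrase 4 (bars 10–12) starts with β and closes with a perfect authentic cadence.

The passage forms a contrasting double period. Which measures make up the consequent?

In a double period the first pair of phrases (ending imperfect authentic cadence) is the large antecedent and the second pair (ending perfect authentic cadence) is the large consequent; the consequent is measures 7–12.

measures 7–12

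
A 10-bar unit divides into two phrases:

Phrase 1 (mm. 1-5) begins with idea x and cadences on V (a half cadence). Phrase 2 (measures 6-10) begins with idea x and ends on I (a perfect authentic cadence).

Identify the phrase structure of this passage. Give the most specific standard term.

Phrase 1 ends with a half cadence (weaker) and phrase 2 with a perfect authentic cadence (stronger): antecedent + consequent = a period.
The two phrases open with the same material (x / x), so the period is parallel.

parallel period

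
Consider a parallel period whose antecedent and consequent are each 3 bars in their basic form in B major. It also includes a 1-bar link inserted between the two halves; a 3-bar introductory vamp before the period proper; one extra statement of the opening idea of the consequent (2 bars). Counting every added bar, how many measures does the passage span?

Basic parallel period: 3 + 3 = 6 bars.
6 (basic form) + 1 (link) + 3 (introduction) + 2 (extra statement) = 12.

12 measures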